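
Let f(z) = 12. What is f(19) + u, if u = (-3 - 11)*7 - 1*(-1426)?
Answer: 1340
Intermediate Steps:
u = 1328 (u = -14*7 + 1426 = -98 + 1426 = 1328)
f(19) + u = 12 + 1328 = 1340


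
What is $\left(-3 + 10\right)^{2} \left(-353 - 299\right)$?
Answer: $-31948$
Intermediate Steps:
$\left(-3 + 10\right)^{2} \left(-353 - 299\right) = 7^{2} \left(-652\right) = 49 \left(-652\right) = -31948$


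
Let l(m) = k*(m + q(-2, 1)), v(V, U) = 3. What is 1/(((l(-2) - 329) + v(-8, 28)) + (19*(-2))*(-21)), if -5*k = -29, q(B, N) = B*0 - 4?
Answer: 5/2186 ≈ 0.0022873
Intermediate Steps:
q(B, N) = -4 (q(B, N) = 0 - 4 = -4)
k = 29/5 (k = -⅕*(-29) = 29/5 ≈ 5.8000)
l(m) = -116/5 + 29*m/5 (l(m) = 29*(m - 4)/5 = 29*(-4 + m)/5 = -116/5 + 29*m/5)
1/(((l(-2) - 329) + v(-8, 28)) + (19*(-2))*(-21)) = 1/((((-116/5 + (29/5)*(-2)) - 329) + 3) + (19*(-2))*(-21)) = 1/((((-116/5 - 58/5) - 329) + 3) - 38*(-21)) = 1/(((-174/5 - 329) + 3) + 798) = 1/((-1819/5 + 3) + 798) = 1/(-1804/5 + 798) = 1/(2186/5) = 5/2186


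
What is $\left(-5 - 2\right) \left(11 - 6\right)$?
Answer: $-35$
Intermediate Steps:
$\left(-5 - 2\right) \left(11 - 6\right) = \left(-7\right) 5 = -35$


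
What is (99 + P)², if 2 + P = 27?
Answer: 15376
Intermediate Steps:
P = 25 (P = -2 + 27 = 25)
(99 + P)² = (99 + 25)² = 124² = 15376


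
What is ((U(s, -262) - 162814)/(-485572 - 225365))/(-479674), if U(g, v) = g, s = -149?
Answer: -953/1994257278 ≈ -4.7787e-7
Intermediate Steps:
((U(s, -262) - 162814)/(-485572 - 225365))/(-479674) = ((-149 - 162814)/(-485572 - 225365))/(-479674) = -162963/(-710937)*(-1/479674) = -162963*(-1/710937)*(-1/479674) = (18107/78993)*(-1/479674) = -953/1994257278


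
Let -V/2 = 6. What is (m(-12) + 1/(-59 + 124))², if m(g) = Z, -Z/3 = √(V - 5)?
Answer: (1 - 195*I*√17)²/4225 ≈ -153.0 - 0.38059*I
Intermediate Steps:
V = -12 (V = -2*6 = -12)
Z = -3*I*√17 (Z = -3*√(-12 - 5) = -3*I*√17 ≈ -12.369*I)
m(g) = -3*I*√17
(m(-12) + 1/(-59 + 124))² = (-3*I*√17 + 1/(-59 + 124))² = (-3*I*√17 + 1/65)² = (1/65 - 3*I*√17)²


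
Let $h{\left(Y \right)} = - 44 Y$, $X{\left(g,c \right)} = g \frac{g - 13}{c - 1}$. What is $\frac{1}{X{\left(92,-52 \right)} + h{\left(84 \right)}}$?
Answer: $- \frac{53}{203156} \approx -0.00026088$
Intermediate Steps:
$X{\left(g,c \right)} = \frac{g \left(-13 + g\right)}{-1 + c}$ ($X{\left(g,c \right)} = g \frac{-13 + g}{-1 + c} = \frac{g \left(-13 + g\right)}{-1 + c}$)
$\frac{1}{X{\left(92,-52 \right)} + h{\left(84 \right)}} = \frac{1}{\frac{92 \left(-13 + 92\right)}{-1 - 52} - 3696} = \frac{1}{92 \frac{1}{-53} \cdot 79 - 3696} = \frac{1}{92 \left(- \frac{1}{53}\right) 79 - 3696} = \frac{1}{- \frac{7268}{53} - 3696} = \frac{1}{- \frac{203156}{53}} = - \frac{53}{203156}$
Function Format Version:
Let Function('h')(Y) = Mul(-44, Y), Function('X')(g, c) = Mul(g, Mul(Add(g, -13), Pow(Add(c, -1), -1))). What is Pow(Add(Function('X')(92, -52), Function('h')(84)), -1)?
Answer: Rational(-53, 203156) ≈ -0.00026088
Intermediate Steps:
Function('X')(g, c) = Mul(g, Pow(Add(-1, c), -1), Add(-13, g)) (Function('X')(g, c) = Mul(g, Mul(Add(-13, g), Pow(Add(-1, c), -1))) = Mul(g, Mul(Pow(Add(-1, c), -1), Add(-13, g))) = Mul(g, Pow(Add(-1, c), -1), Add(-13, g)))
Pow(Add(Function('X')(92, -52), Function('h')(84)), -1) = Pow(Add(Mul(92, Pow(Add(-1, -52), -1), Add(-13, 92)), Mul(-44, 84)), -1) = Pow(Add(Mul(92, Pow(-53, -1), 79), -3696), -1) = Pow(Add(Mul(92, Rational(-1, 53), 79), -3696), -1) = Pow(Add(Rational(-7268, 53), -3696), -1) = Pow(Rational(-203156, 53), -1) = Rational(-53, 203156)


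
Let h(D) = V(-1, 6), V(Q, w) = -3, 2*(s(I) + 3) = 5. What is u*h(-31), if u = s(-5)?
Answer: 3/2 ≈ 1.5000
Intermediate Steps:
s(I) = -1/2 (s(I) = -3 + (1/2)*5 = -3 + 5/2 = -1/2)
u = -1/2 ≈ -0.50000
h(D) = -3
u*h(-31) = -1/2*(-3) = 3/2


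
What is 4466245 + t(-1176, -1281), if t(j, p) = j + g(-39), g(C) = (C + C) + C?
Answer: 4464952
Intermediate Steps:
g(C) = 3*C (g(C) = 2*C + C = 3*C)
t(j, p) = -117 + j (t(j, p) = j + 3*(-39) = j - 117 = -117 + j)
4466245 + t(-1176, -1281) = 4466245 + (-117 - 1176) = 4466245 - 1293 = 4464952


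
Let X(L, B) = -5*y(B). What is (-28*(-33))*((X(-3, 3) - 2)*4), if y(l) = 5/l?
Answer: -38192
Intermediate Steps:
X(L, B) = -25/B
(-28*(-33))*((X(-3, 3) - 2)*4) = (-28*(-33))*((-25/3 - 2)*4) = 924*((-25*⅓ - 2)*4) = 924*((-25/3 - 2)*4) = 924*(-31/3*4) = 924*(-124/3) = -38192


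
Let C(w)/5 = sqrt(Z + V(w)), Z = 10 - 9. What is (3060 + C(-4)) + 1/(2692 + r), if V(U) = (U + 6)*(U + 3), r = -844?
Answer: 5654881/1848 + 5*I ≈ 3060.0 + 5.0*I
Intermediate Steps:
V(U) = (3 + U)*(6 + U) (V(U) = (6 + U)*(3 + U) = (3 + U)*(6 + U))
Z = 1
C(w) = 5*sqrt(19 + w**2 + 9*w) (C(w) = 5*sqrt(1 + (18 + w**2 + 9*w)) = 5*sqrt(19 + w**2 + 9*w))
(3060 + C(-4)) + 1/(2692 + r) = (3060 + 5*sqrt(19 + (-4)**2 + 9*(-4))) + 1/(2692 - 844) = (3060 + 5*sqrt(19 + 16 - 36)) + 1/1848 = (3060 + 5*sqrt(-1)) + 1/1848 = (3060 + 5*I) + 1/1848 = 5654881/1848 + 5*I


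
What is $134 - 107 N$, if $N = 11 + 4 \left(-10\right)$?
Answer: $3237$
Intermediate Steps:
$N = -29$ ($N = 11 - 40 = -29$)
$134 - 107 N = 134 - -3103 = 134 + 3103 = 3237$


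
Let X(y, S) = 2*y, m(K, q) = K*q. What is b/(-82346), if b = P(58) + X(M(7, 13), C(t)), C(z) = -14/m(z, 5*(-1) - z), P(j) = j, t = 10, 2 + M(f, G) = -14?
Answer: -13/41173 ≈ -0.00031574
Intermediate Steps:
M(f, G) = -16 (M(f, G) = -2 - 14 = -16)
C(z) = -14/(z*(-5 - z)) (C(z) = -14*1/(z*(5*(-1) - z)) = -14*1/(z*(-5 - z)) = -14/(z*(-5 - z)))
b = 26 (b = 58 + 2*(-16) = 58 - 32 = 26)
b/(-82346) = 26/(-82346) = 26*(-1/82346) = -13/41173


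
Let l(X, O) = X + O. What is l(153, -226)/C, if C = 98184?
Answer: -73/98184 ≈ -0.00074350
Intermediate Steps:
l(X, O) = O + X
l(153, -226)/C = (-226 + 153)/98184 = -73*1/98184 = -73/98184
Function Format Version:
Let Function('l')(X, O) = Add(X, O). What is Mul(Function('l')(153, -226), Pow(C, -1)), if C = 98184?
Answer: Rational(-73, 98184) ≈ -0.00074350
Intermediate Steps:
Function('l')(X, O) = Add(O, X)
Mul(Function('l')(153, -226), Pow(C, -1)) = Mul(Add(-226, 153), Pow(98184, -1)) = Mul(-73, Rational(1, 98184)) = Rational(-73, 98184)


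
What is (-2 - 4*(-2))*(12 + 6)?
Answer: 108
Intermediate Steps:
(-2 - 4*(-2))*(12 + 6) = (-2 + 8)*18 = 6*18 = 108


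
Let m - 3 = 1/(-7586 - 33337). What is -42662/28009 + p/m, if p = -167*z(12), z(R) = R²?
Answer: -1723084442947/214913057 ≈ -8017.6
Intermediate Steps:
m = 122768/40923 (m = 3 + 1/(-7586 - 33337) = 3 + 1/(-40923) = 3 - 1/40923 = 122768/40923 ≈ 3.0000)
p = -24048 (p = -167*12² = -167*144 = -24048)
-42662/28009 + p/m = -42662/28009 - 24048/122768/40923 = -42662*1/28009 - 24048*40923/122768 = -42662/28009 - 61507269/7673 = -1723084442947/214913057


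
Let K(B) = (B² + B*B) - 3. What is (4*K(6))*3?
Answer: 828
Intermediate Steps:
K(B) = -3 + 2*B² (K(B) = (B² + B²) - 3 = 2*B² - 3 = -3 + 2*B²)
(4*K(6))*3 = (4*(-3 + 2*6²))*3 = (4*(-3 + 2*36))*3 = (4*(-3 + 72))*3 = (4*69)*3 = 276*3 = 828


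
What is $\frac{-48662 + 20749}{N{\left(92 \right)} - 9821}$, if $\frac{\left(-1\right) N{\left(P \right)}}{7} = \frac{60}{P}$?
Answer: $\frac{641999}{225988} \approx 2.8409$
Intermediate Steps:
$N{\left(P \right)} = - \frac{420}{P}$ ($N{\left(P \right)} = - 7 \frac{60}{P} = - \frac{420}{P}$)
$\frac{-48662 + 20749}{N{\left(92 \right)} - 9821} = \frac{-48662 + 20749}{- \frac{420}{92} - 9821} = - \frac{27913}{\left(-420\right) \frac{1}{92} - 9821} = - \frac{27913}{- \frac{105}{23} - 9821} = - \frac{27913}{- \frac{225988}{23}} = \left(-27913\right) \left(- \frac{23}{225988}\right) = \frac{641999}{225988}$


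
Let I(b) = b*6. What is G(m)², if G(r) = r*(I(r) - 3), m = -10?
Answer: 396900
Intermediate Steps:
I(b) = 6*b
G(r) = r*(-3 + 6*r) (G(r) = r*(6*r - 3) = r*(-3 + 6*r))
G(m)² = (3*(-10)*(-1 + 2*(-10)))² = (3*(-10)*(-1 - 20))² = (3*(-10)*(-21))² = 630² = 396900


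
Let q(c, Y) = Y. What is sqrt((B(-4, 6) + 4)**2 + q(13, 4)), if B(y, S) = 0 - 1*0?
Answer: 2*sqrt(5) ≈ 4.4721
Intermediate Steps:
B(y, S) = 0 (B(y, S) = 0 + 0 = 0)
sqrt((B(-4, 6) + 4)**2 + q(13, 4)) = sqrt((0 + 4)**2 + 4) = sqrt(4**2 + 4) = sqrt(16 + 4) = sqrt(20) = 2*sqrt(5)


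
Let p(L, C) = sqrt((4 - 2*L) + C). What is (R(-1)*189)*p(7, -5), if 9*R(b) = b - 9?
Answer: -210*I*sqrt(15) ≈ -813.33*I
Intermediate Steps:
p(L, C) = sqrt(4 + C - 2*L)
R(b) = -1 + b/9 (R(b) = (b - 9)/9 = (-9 + b)/9 = -1 + b/9)
(R(-1)*189)*p(7, -5) = ((-1 + (1/9)*(-1))*189)*sqrt(4 - 5 - 2*7) = ((-1 - 1/9)*189)*sqrt(4 - 5 - 14) = (-10/9*189)*sqrt(-15) = -210*I*sqrt(15)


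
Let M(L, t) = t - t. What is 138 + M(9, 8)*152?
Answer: 138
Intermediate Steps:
M(L, t) = 0
138 + M(9, 8)*152 = 138 + 0*152 = 138 + 0 = 138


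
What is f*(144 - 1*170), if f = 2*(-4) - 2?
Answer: 260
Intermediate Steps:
f = -10 (f = -8 - 2 = -10)
f*(144 - 1*170) = -10*(144 - 1*170) = -10*(144 - 170) = -10*(-26) = 260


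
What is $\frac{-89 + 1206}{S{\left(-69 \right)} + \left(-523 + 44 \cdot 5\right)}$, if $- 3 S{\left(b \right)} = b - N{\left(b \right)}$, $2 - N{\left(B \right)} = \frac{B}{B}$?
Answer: $- \frac{3351}{839} \approx -3.994$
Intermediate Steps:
$N{\left(B \right)} = 1$ ($N{\left(B \right)} = 2 - \frac{B}{B} = 2 - 1 = 1$)
$S{\left(b \right)} = \frac{1}{3} - \frac{b}{3}$ ($S{\left(b \right)} = - \frac{b - 1}{3} = - \frac{-1 + b}{3} = \frac{1}{3} - \frac{b}{3}$)
$\frac{-89 + 1206}{S{\left(-69 \right)} + \left(-523 + 44 \cdot 5\right)} = \frac{-89 + 1206}{\left(\frac{1}{3} - -23\right) + \left(-523 + 44 \cdot 5\right)} = \frac{1117}{\left(\frac{1}{3} + 23\right) + \left(-523 + 220\right)} = \frac{1117}{\frac{70}{3} - 303} = \frac{1117}{- \frac{839}{3}} = 1117 \left(- \frac{3}{839}\right) = - \frac{3351}{839}$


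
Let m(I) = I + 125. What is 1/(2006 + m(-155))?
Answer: 1/1976 ≈ 0.00050607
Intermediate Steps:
m(I) = 125 + I
1/(2006 + m(-155)) = 1/(2006 + (125 - 155)) = 1/(2006 - 30) = 1/1976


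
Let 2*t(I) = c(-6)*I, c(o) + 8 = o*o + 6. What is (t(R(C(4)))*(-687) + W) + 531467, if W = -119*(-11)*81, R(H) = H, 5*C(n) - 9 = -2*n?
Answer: 3175801/5 ≈ 6.3516e+5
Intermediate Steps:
C(n) = 9/5 - 2*n/5 (C(n) = 9/5 + (-2*n)/5 = 9/5 - 2*n/5)
c(o) = -2 + o**2 (c(o) = -8 + (o*o + 6) = -8 + (o**2 + 6) = -8 + (6 + o**2) = -2 + o**2)
t(I) = 17*I (t(I) = ((-2 + (-6)**2)*I)/2 = ((-2 + 36)*I)/2 = (34*I)/2 = 17*I)
W = 106029 (W = 1309*81 = 106029)
(t(R(C(4)))*(-687) + W) + 531467 = ((17*(9/5 - 2/5*4))*(-687) + 106029) + 531467 = ((17*(9/5 - 8/5))*(-687) + 106029) + 531467 = ((17*(1/5))*(-687) + 106029) + 531467 = ((17/5)*(-687) + 106029) + 531467 = (-11679/5 + 106029) + 531467 = 518466/5 + 531467 = 3175801/5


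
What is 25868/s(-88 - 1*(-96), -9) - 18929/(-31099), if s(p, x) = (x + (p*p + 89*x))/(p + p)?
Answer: -6428690939/11599927 ≈ -554.20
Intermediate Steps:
s(p, x) = (p² + 90*x)/(2*p) (s(p, x) = (x + (p² + 89*x))/((2*p)) = (p² + 90*x)*(1/(2*p)) = (p² + 90*x)/(2*p))
25868/s(-88 - 1*(-96), -9) - 18929/(-31099) = 25868/((-88 - 1*(-96))/2 + 45*(-9)/(-88 - 1*(-96))) - 18929/(-31099) = 25868/((-88 + 96)/2 + 45*(-9)/(-88 + 96)) - 18929*(-1/31099) = 25868/((½)*8 + 45*(-9)/8) + 18929/31099 = 25868/(4 + 45*(-9)*(⅛)) + 18929/31099 = 25868/(4 - 405/8) + 18929/31099 = 25868/(-373/8) + 18929/31099 = 25868*(-8/373) + 18929/31099 = -206944/373 + 18929/31099 = -6428690939/11599927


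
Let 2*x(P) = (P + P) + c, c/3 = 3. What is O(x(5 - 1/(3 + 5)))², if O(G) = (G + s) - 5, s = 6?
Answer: 6889/64 ≈ 107.64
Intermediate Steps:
c = 9 (c = 3*3 = 9)
x(P) = 9/2 + P (x(P) = ((P + P) + 9)/2 = (2*P + 9)/2 = (9 + 2*P)/2 = 9/2 + P)
O(G) = 1 + G (O(G) = (G + 6) - 5 = (6 + G) - 5 = 1 + G)
O(x(5 - 1/(3 + 5)))² = (1 + (9/2 + (5 - 1/(3 + 5))))² = (1 + (9/2 + (5 - 1/8)))² = (1 + (9/2 + (5 - 1*⅛)))² = (1 + (9/2 + (5 - ⅛)))² = (1 + (9/2 + 39/8))² = (1 + 75/8)² = (83/8)² = 6889/64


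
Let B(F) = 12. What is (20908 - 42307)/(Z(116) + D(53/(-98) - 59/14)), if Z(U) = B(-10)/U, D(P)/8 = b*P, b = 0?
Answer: -206857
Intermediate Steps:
D(P) = 0 (D(P) = 8*(0*P) = 8*0 = 0)
Z(U) = 12/U
(20908 - 42307)/(Z(116) + D(53/(-98) - 59/14)) = (20908 - 42307)/(12/116 + 0) = -21399/(12*(1/116) + 0) = -21399/(3/29 + 0) = -21399/3/29 = -21399*29/3 = -206857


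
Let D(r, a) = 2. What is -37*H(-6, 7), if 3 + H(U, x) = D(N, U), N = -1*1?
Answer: 37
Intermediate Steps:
N = -1
H(U, x) = -1 (H(U, x) = -3 + 2 = -1)
-37*H(-6, 7) = -37*(-1) = 37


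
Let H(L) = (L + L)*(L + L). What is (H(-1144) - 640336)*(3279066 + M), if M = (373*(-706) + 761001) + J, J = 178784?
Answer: 18174031673904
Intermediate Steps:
H(L) = 4*L² (H(L) = (2*L)*(2*L) = 4*L²)
M = 676447 (M = (373*(-706) + 761001) + 178784 = (-263338 + 761001) + 178784 = 497663 + 178784 = 676447)
(H(-1144) - 640336)*(3279066 + M) = (4*(-1144)² - 640336)*(3279066 + 676447) = (4*1308736 - 640336)*3955513 = (5234944 - 640336)*3955513 = 4594608*3955513 = 18174031673904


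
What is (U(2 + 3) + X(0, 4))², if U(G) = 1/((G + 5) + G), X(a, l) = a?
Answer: 1/225 ≈ 0.0044444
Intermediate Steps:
U(G) = 1/(5 + 2*G) (U(G) = 1/((5 + G) + G) = 1/(5 + 2*G))
(U(2 + 3) + X(0, 4))² = (1/(5 + 2*(2 + 3)) + 0)² = (1/(5 + 2*5) + 0)² = (1/(5 + 10) + 0)² = (1/15 + 0)² = (1/15)² = 1/225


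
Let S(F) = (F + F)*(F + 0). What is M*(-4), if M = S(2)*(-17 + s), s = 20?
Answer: -96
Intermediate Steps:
S(F) = 2*F² (S(F) = (2*F)*F = 2*F²)
M = 24 (M = (2*2²)*(-17 + 20) = (2*4)*3 = 8*3 = 24)
M*(-4) = 24*(-4) = -96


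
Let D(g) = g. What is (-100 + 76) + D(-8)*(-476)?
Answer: 3784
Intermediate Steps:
(-100 + 76) + D(-8)*(-476) = (-100 + 76) - 8*(-476) = -24 + 3808 = 3784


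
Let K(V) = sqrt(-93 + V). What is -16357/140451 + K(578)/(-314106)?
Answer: -16357/140451 - sqrt(485)/314106 ≈ -0.11653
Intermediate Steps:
-16357/140451 + K(578)/(-314106) = -16357/140451 + sqrt(-93 + 578)/(-314106) = -16357*1/140451 + sqrt(485)*(-1/314106) = -16357/140451 - sqrt(485)/314106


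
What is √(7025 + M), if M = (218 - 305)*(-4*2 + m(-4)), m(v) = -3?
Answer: √7982 ≈ 89.342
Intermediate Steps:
M = 957 (M = (218 - 305)*(-4*2 - 3) = -87*(-8 - 3) = -87*(-11) = 957)
√(7025 + M) = √(7025 + 957) = √7982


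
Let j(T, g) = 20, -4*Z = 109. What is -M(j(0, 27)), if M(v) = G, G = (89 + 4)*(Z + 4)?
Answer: 8649/4 ≈ 2162.3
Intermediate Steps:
Z = -109/4 (Z = -1/4*109 = -109/4 ≈ -27.250)
G = -8649/4 (G = (89 + 4)*(-109/4 + 4) = 93*(-93/4) = -8649/4 ≈ -2162.3)
M(v) = -8649/4
-M(j(0, 27)) = -1*(-8649/4) = 8649/4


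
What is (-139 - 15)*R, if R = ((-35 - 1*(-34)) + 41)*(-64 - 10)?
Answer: 455840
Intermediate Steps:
R = -2960 (R = ((-35 + 34) + 41)*(-74) = (-1 + 41)*(-74) = 40*(-74) = -2960)
(-139 - 15)*R = (-139 - 15)*(-2960) = -154*(-2960) = 455840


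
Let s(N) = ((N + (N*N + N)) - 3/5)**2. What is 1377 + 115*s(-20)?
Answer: 74278692/5 ≈ 1.4856e+7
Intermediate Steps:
s(N) = (-3/5 + N**2 + 2*N)**2 (s(N) = ((N + (N**2 + N)) - 3*1/5)**2 = ((N + (N + N**2)) - 3/5)**2 = ((N**2 + 2*N) - 3/5)**2 = (-3/5 + N**2 + 2*N)**2)
1377 + 115*s(-20) = 1377 + 115*((-3 + 5*(-20)**2 + 10*(-20))**2/25) = 1377 + 115*((-3 + 5*400 - 200)**2/25) = 1377 + 115*((-3 + 2000 - 200)**2/25) = 1377 + 115*((1/25)*1797**2) = 1377 + 115*((1/25)*3229209) = 1377 + 115*(3229209/25) = 1377 + 74271807/5 = 74278692/5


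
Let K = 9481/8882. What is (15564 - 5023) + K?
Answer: 93634643/8882 ≈ 10542.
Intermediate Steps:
K = 9481/8882 (K = 9481*(1/8882) = 9481/8882 ≈ 1.0674)
(15564 - 5023) + K = (15564 - 5023) + 9481/8882 = 10541 + 9481/8882 = 93634643/8882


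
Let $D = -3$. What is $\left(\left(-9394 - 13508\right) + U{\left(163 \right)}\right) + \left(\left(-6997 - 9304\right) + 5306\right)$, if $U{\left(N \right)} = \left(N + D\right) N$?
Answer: $-7817$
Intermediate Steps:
$U{\left(N \right)} = N \left(-3 + N\right)$ ($U{\left(N \right)} = \left(N - 3\right) N = \left(-3 + N\right) N = N \left(-3 + N\right)$)
$\left(\left(-9394 - 13508\right) + U{\left(163 \right)}\right) + \left(\left(-6997 - 9304\right) + 5306\right) = \left(\left(-9394 - 13508\right) + 163 \left(-3 + 163\right)\right) + \left(\left(-6997 - 9304\right) + 5306\right) = \left(-22902 + 163 \cdot 160\right) + \left(-16301 + 5306\right) = \left(-22902 + 26080\right) - 10995 = 3178 - 10995 = -7817$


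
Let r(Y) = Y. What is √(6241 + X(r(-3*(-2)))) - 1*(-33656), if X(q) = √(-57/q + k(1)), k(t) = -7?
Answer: 33656 + √(24964 + 2*I*√66)/2 ≈ 33735.0 + 0.025709*I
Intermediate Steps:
X(q) = √(-7 - 57/q) (X(q) = √(-57/q - 7) = √(-7 - 57/q))
√(6241 + X(r(-3*(-2)))) - 1*(-33656) = √(6241 + √(-7 - 57/((-3*(-2))))) - 1*(-33656) = √(6241 + √(-7 - 57/6)) + 33656 = √(6241 + √(-7 - 57*⅙)) + 33656 = √(6241 + √(-7 - 19/2)) + 33656 = √(6241 + √(-33/2)) + 33656 = √(6241 + I*√66/2) + 33656 = 33656 + √(6241 + I*√66/2)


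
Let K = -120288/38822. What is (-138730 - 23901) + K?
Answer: -450984355/2773 ≈ -1.6263e+5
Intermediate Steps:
K = -8592/2773 (K = -120288*1/38822 = -8592/2773 ≈ -3.0984)
(-138730 - 23901) + K = (-138730 - 23901) - 8592/2773 = -162631 - 8592/2773 = -450984355/2773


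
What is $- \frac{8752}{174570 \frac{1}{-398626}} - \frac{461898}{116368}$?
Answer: $\frac{101475276701719}{5078590440} \approx 19981.0$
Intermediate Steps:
$- \frac{8752}{174570 \frac{1}{-398626}} - \frac{461898}{116368} = - \frac{8752}{174570 \left(- \frac{1}{398626}\right)} - \frac{230949}{58184} = - \frac{8752}{- \frac{87285}{199313}} - \frac{230949}{58184} = \left(-8752\right) \left(- \frac{199313}{87285}\right) - \frac{230949}{58184} = \frac{1744387376}{87285} - \frac{230949}{58184} = \frac{101475276701719}{5078590440}$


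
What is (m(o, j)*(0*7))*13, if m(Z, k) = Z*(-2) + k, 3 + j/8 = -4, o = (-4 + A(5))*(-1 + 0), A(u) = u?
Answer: 0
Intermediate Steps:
o = -1 (o = (-4 + 5)*(-1 + 0) = 1*(-1) = -1)
j = -56 (j = -24 + 8*(-4) = -24 - 32 = -56)
m(Z, k) = k - 2*Z (m(Z, k) = -2*Z + k = k - 2*Z)
(m(o, j)*(0*7))*13 = ((-56 - 2*(-1))*(0*7))*13 = ((-56 + 2)*0)*13 = -54*0*13 = 0*13 = 0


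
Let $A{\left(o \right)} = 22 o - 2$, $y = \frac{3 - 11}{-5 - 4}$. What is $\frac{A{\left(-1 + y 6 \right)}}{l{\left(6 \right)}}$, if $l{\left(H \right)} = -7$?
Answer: $- \frac{40}{3} \approx -13.333$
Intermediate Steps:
$y = \frac{8}{9}$ ($y = \frac{3 - 11}{-9} = \left(3 - 11\right) \left(- \frac{1}{9}\right) = \left(-8\right) \left(- \frac{1}{9}\right) = \frac{8}{9} \approx 0.88889$)
$A{\left(o \right)} = -2 + 22 o$
$\frac{A{\left(-1 + y 6 \right)}}{l{\left(6 \right)}} = \frac{-2 + 22 \left(-1 + \frac{8}{9} \cdot 6\right)}{-7} = \left(-2 + 22 \left(-1 + \frac{16}{3}\right)\right) \left(- \frac{1}{7}\right) = \left(-2 + 22 \cdot \frac{13}{3}\right) \left(- \frac{1}{7}\right) = \left(-2 + \frac{286}{3}\right) \left(- \frac{1}{7}\right) = \frac{280}{3} \left(- \frac{1}{7}\right) = - \frac{40}{3}$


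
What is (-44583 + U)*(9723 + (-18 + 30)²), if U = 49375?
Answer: 47282664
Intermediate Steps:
(-44583 + U)*(9723 + (-18 + 30)²) = (-44583 + 49375)*(9723 + (-18 + 30)²) = 4792*(9723 + 12²) = 4792*(9723 + 144) = 4792*9867 = 47282664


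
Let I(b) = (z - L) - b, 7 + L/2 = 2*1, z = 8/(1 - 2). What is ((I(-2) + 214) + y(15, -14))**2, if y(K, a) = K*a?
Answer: 64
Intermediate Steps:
z = -8 (z = 8/(-1) = 8*(-1) = -8)
L = -10 (L = -14 + 2*(2*1) = -14 + 2*2 = -14 + 4 = -10)
I(b) = 2 - b (I(b) = (-8 - 1*(-10)) - b = (-8 + 10) - b = 2 - b)
((I(-2) + 214) + y(15, -14))**2 = (((2 - 1*(-2)) + 214) + 15*(-14))**2 = (((2 + 2) + 214) - 210)**2 = ((4 + 214) - 210)**2 = (218 - 210)**2 = 8**2 = 64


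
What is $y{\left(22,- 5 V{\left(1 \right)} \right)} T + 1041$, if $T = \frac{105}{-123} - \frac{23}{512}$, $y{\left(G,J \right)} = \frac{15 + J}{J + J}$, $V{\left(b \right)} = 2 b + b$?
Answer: $1041$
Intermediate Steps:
$V{\left(b \right)} = 3 b$
$y{\left(G,J \right)} = \frac{15 + J}{2 J}$
$T = - \frac{18863}{20992}$ ($T = 105 \left(- \frac{1}{123}\right) - \frac{23}{512} = - \frac{35}{41} - \frac{23}{512} = - \frac{18863}{20992} \approx -0.89858$)
$y{\left(22,- 5 V{\left(1 \right)} \right)} T + 1041 = \frac{15 - 5 \cdot 3 \cdot 1}{2 \left(- 5 \cdot 3 \cdot 1\right)} \left(- \frac{18863}{20992}\right) + 1041 = \frac{15 - 15}{2 \left(\left(-5\right) 3\right)} \left(- \frac{18863}{20992}\right) + 1041 = \frac{15 - 15}{2 \left(-15\right)} \left(- \frac{18863}{20992}\right) + 1041 = \frac{1}{2} \left(- \frac{1}{15}\right) 0 \left(- \frac{18863}{20992}\right) + 1041 = 0 \left(- \frac{18863}{20992}\right) + 1041 = 0 + 1041 = 1041$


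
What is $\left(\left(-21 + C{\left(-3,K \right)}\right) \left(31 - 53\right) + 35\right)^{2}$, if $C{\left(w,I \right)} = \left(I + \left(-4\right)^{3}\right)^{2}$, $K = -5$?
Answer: $10867020025$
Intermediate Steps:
$C{\left(w,I \right)} = \left(-64 + I\right)^{2}$ ($C{\left(w,I \right)} = \left(I - 64\right)^{2} = \left(-64 + I\right)^{2}$)
$\left(\left(-21 + C{\left(-3,K \right)}\right) \left(31 - 53\right) + 35\right)^{2} = \left(\left(-21 + \left(-64 - 5\right)^{2}\right) \left(31 - 53\right) + 35\right)^{2} = \left(\left(-21 + \left(-69\right)^{2}\right) \left(-22\right) + 35\right)^{2} = \left(\left(-21 + 4761\right) \left(-22\right) + 35\right)^{2} = \left(4740 \left(-22\right) + 35\right)^{2} = \left(-104280 + 35\right)^{2} = \left(-104245\right)^{2} = 10867020025$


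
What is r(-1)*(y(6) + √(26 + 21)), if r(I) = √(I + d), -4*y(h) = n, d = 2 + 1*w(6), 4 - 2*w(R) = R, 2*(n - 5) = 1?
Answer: 0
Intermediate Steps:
n = 11/2 (n = 5 + (½)*1 = 5 + ½ = 11/2 ≈ 5.5000)
w(R) = 2 - R/2
d = 1 (d = 2 + 1*(2 - ½*6) = 2 + 1*(2 - 3) = 2 + 1*(-1) = 2 - 1 = 1)
y(h) = -11/8 (y(h) = -¼*11/2 = -11/8)
r(I) = √(1 + I) (r(I) = √(I + 1) = √(1 + I))
r(-1)*(y(6) + √(26 + 21)) = √(1 - 1)*(-11/8 + √(26 + 21)) = √0*(-11/8 + √47) = 0*(-11/8 + √47) = 0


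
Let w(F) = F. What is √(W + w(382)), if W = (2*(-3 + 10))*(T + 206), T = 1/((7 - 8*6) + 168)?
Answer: 2*√13169773/127 ≈ 57.150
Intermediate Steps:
T = 1/127 (T = 1/((7 - 48) + 168) = 1/(-41 + 168) = 1/127 ≈ 0.0078740)
W = 366282/127 (W = (2*(-3 + 10))*(1/127 + 206) = (2*7)*(26163/127) = 14*(26163/127) = 366282/127 ≈ 2884.1)
√(W + w(382)) = √(366282/127 + 382) = √(414796/127) = 2*√13169773/127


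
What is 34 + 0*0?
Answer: 34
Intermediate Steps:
34 + 0*0 = 34 + 0 = 34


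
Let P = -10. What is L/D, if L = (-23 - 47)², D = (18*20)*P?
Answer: -49/36 ≈ -1.3611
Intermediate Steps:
D = -3600 (D = (18*20)*(-10) = 360*(-10) = -3600)
L = 4900 (L = (-70)² = 4900)
L/D = 4900/(-3600) = 4900*(-1/3600) = -49/36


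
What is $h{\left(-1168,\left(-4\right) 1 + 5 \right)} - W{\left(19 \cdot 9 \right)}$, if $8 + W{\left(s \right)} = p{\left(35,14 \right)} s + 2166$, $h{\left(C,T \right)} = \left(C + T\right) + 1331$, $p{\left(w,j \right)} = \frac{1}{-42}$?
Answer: $- \frac{27859}{14} \approx -1989.9$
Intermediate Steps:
$p{\left(w,j \right)} = - \frac{1}{42}$
$h{\left(C,T \right)} = 1331 + C + T$
$W{\left(s \right)} = 2158 - \frac{s}{42}$ ($W{\left(s \right)} = -8 - \left(-2166 + \frac{s}{42}\right) = 2158 - \frac{s}{42}$)
$h{\left(-1168,\left(-4\right) 1 + 5 \right)} - W{\left(19 \cdot 9 \right)} = \left(1331 - 1168 + \left(\left(-4\right) 1 + 5\right)\right) - \left(2158 - \frac{19 \cdot 9}{42}\right) = \left(1331 - 1168 + \left(-4 + 5\right)\right) - \left(2158 - \frac{57}{14}\right) = \left(1331 - 1168 + 1\right) - \left(2158 - \frac{57}{14}\right) = 164 - \frac{30155}{14} = - \frac{27859}{14}$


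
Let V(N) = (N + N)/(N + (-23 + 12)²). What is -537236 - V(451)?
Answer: -13968177/26 ≈ -5.3724e+5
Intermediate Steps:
V(N) = 2*N/(121 + N) (V(N) = (2*N)/(N + (-11)²) = (2*N)/(N + 121) = (2*N)/(121 + N) = 2*N/(121 + N))
-537236 - V(451) = -537236 - 2*451/(121 + 451) = -537236 - 2*451/572 = -537236 - 1*41/26 = -537236 - 41/26 = -13968177/26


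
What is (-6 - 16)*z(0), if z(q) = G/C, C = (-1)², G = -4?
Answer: 88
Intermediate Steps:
C = 1
z(q) = -4 (z(q) = -4/1 = -4*1 = -4)
(-6 - 16)*z(0) = (-6 - 16)*(-4) = -22*(-4) = 88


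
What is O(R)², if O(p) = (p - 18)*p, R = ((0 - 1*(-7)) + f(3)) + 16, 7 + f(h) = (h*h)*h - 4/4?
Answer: 1016064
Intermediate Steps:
f(h) = -8 + h³ (f(h) = -7 + ((h*h)*h - 4/4) = -7 + (h²*h - 4*¼) = -7 + (h³ - 1) = -7 + (-1 + h³) = -8 + h³)
R = 42 (R = ((0 - 1*(-7)) + (-8 + 3³)) + 16 = ((0 + 7) + (-8 + 27)) + 16 = (7 + 19) + 16 = 26 + 16 = 42)
O(p) = p*(-18 + p) (O(p) = (-18 + p)*p = p*(-18 + p))
O(R)² = (42*(-18 + 42))² = (42*24)² = 1008² = 1016064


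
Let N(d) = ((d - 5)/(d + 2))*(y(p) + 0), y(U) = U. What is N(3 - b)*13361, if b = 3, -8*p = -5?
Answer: -334025/16 ≈ -20877.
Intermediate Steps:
p = 5/8 (p = -⅛*(-5) = 5/8 ≈ 0.62500)
N(d) = 5*(-5 + d)/(8*(2 + d)) (N(d) = ((d - 5)/(d + 2))*(5/8 + 0) = ((-5 + d)/(2 + d))*(5/8) = 5*(-5 + d)/(8*(2 + d)))
N(3 - b)*13361 = (5*(-5 + (3 - 1*3))/(8*(2 + (3 - 1*3))))*13361 = (5*(-5 + (3 - 3))/(8*(2 + (3 - 3))))*13361 = (5*(-5 + 0)/(8*(2 + 0)))*13361 = ((5/8)*(-5)/2)*13361 = ((5/8)*(½)*(-5))*13361 = -25/16*13361 = -334025/16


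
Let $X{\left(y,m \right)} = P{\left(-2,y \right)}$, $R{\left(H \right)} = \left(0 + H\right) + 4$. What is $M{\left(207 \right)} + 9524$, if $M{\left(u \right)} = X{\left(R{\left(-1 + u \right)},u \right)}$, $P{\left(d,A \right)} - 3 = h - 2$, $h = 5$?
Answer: $9530$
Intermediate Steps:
$R{\left(H \right)} = 4 + H$ ($R{\left(H \right)} = H + 4 = 4 + H$)
$P{\left(d,A \right)} = 6$ ($P{\left(d,A \right)} = 3 + \left(5 - 2\right) = 3 + 3 = 6$)
$X{\left(y,m \right)} = 6$
$M{\left(u \right)} = 6$
$M{\left(207 \right)} + 9524 = 6 + 9524 = 9530$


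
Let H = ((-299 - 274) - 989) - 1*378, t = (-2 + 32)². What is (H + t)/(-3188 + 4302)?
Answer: -520/557 ≈ -0.93357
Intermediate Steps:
t = 900 (t = 30² = 900)
H = -1940 (H = (-573 - 989) - 378 = -1562 - 378 = -1940)
(H + t)/(-3188 + 4302) = (-1940 + 900)/(-3188 + 4302) = -1040/1114 = -1040*1/1114 = -520/557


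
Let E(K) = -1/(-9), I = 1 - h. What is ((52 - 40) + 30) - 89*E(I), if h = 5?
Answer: 289/9 ≈ 32.111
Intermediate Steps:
I = -4 (I = 1 - 1*5 = 1 - 5 = -4)
E(K) = ⅑ (E(K) = -1*(-⅑) = ⅑)
((52 - 40) + 30) - 89*E(I) = ((52 - 40) + 30) - 89*⅑ = (12 + 30) - 89/9 = 42 - 89/9 = 289/9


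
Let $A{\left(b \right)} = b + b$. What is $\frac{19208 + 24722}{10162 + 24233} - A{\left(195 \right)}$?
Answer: $- \frac{2674024}{6879} \approx -388.72$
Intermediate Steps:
$A{\left(b \right)} = 2 b$
$\frac{19208 + 24722}{10162 + 24233} - A{\left(195 \right)} = \frac{19208 + 24722}{10162 + 24233} - 2 \cdot 195 = \frac{43930}{34395} - 390 = 43930 \cdot \frac{1}{34395} - 390 = \frac{8786}{6879} - 390 = - \frac{2674024}{6879}$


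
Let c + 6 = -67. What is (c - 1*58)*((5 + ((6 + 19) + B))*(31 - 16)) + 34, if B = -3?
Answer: -53021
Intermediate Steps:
c = -73 (c = -6 - 67 = -73)
(c - 1*58)*((5 + ((6 + 19) + B))*(31 - 16)) + 34 = (-73 - 1*58)*((5 + ((6 + 19) - 3))*(31 - 16)) + 34 = (-73 - 58)*((5 + (25 - 3))*15) + 34 = -131*(5 + 22)*15 + 34 = -3537*15 + 34 = -131*405 + 34 = -53055 + 34 = -53021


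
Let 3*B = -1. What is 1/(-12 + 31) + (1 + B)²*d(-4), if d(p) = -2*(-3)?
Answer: 155/57 ≈ 2.7193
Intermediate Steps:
B = -⅓ (B = (⅓)*(-1) = -⅓ ≈ -0.33333)
d(p) = 6
1/(-12 + 31) + (1 + B)²*d(-4) = 1/(-12 + 31) + (1 - ⅓)²*6 = 1/19 + (⅔)²*6 = 1/19 + (4/9)*6 = 1/19 + 8/3 = 155/57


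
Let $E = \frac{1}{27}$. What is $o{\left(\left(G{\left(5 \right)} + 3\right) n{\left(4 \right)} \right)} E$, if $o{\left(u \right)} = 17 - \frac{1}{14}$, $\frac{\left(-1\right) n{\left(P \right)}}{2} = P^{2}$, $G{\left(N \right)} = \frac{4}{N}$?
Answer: $\frac{79}{126} \approx 0.62698$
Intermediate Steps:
$n{\left(P \right)} = - 2 P^{2}$
$E = \frac{1}{27} \approx 0.037037$
$o{\left(u \right)} = \frac{237}{14}$ ($o{\left(u \right)} = 17 - \frac{1}{14} = \frac{237}{14}$)
$o{\left(\left(G{\left(5 \right)} + 3\right) n{\left(4 \right)} \right)} E = \frac{237}{14} \cdot \frac{1}{27} = \frac{79}{126}$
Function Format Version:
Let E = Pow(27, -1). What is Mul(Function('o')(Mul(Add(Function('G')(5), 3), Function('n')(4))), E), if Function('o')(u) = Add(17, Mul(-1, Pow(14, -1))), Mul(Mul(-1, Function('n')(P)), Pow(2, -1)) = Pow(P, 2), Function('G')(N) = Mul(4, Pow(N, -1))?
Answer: Rational(79, 126) ≈ 0.62698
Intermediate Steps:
Function('n')(P) = Mul(-2, Pow(P, 2))
E = Rational(1, 27) ≈ 0.037037
Function('o')(u) = Rational(237, 14) (Function('o')(u) = Add(17, Mul(-1, Rational(1, 14))) = Add(17, Rational(-1, 14)) = Rational(237, 14))
Mul(Function('o')(Mul(Add(Function('G')(5), 3), Function('n')(4))), E) = Mul(Rational(237, 14), Rational(1, 27)) = Rational(79, 126)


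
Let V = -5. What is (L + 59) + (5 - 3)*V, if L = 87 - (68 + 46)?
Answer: 22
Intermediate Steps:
L = -27 (L = 87 - 1*114 = 87 - 114 = -27)
(L + 59) + (5 - 3)*V = (-27 + 59) + (5 - 3)*(-5) = 32 + 2*(-5) = 32 - 10 = 22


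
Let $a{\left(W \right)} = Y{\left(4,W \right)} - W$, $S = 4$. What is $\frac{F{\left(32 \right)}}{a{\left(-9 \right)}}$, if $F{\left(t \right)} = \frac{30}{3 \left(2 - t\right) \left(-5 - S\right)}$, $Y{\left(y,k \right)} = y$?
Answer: $\frac{1}{351} \approx 0.002849$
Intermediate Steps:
$a{\left(W \right)} = 4 - W$
$F{\left(t \right)} = \frac{30}{-54 + 27 t}$ ($F{\left(t \right)} = \frac{30}{3 \left(2 - t\right) \left(-5 - 4\right)} = \frac{30}{\left(6 - 3 t\right) \left(-5 - 4\right)} = \frac{30}{\left(6 - 3 t\right) \left(-9\right)} = \frac{30}{-54 + 27 t}$)
$\frac{F{\left(32 \right)}}{a{\left(-9 \right)}} = \frac{\frac{10}{9} \frac{1}{-2 + 32}}{4 - -9} = \frac{\frac{10}{9} \cdot \frac{1}{30}}{4 + 9} = \frac{\frac{10}{9} \cdot \frac{1}{30}}{13} = \frac{1}{27} \cdot \frac{1}{13} = \frac{1}{351}$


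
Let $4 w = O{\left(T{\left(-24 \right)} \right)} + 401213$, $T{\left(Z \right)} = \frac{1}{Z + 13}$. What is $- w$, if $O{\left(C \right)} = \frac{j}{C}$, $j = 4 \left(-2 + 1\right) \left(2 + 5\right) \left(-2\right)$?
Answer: $- \frac{400597}{4} \approx -1.0015 \cdot 10^{5}$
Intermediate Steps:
$j = 56$ ($j = 4 \left(\left(-1\right) 7\right) \left(-2\right) = 4 \left(-7\right) \left(-2\right) = \left(-28\right) \left(-2\right) = 56$)
$T{\left(Z \right)} = \frac{1}{13 + Z}$
$O{\left(C \right)} = \frac{56}{C}$
$w = \frac{400597}{4}$ ($w = \frac{\frac{56}{\frac{1}{13 - 24}} + 401213}{4} = \frac{\frac{56}{\frac{1}{-11}} + 401213}{4} = \frac{\frac{56}{- \frac{1}{11}} + 401213}{4} = \frac{56 \left(-11\right) + 401213}{4} = \frac{-616 + 401213}{4} = \frac{1}{4} \cdot 400597 = \frac{400597}{4} \approx 1.0015 \cdot 10^{5}$)
$- w = \left(-1\right) \frac{400597}{4} = - \frac{400597}{4}$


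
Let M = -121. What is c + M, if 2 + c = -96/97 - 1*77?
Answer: -19496/97 ≈ -200.99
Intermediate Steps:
c = -7759/97 (c = -2 + (-96/97 - 1*77) = -2 + (-96*1/97 - 77) = -2 + (-96/97 - 77) = -2 - 7565/97 = -7759/97 ≈ -79.990)
c + M = -7759/97 - 121 = -19496/97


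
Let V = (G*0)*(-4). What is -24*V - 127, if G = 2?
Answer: -127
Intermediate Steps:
V = 0 (V = (2*0)*(-4) = 0*(-4) = 0)
-24*V - 127 = -24*0 - 127 = 0 - 127 = -127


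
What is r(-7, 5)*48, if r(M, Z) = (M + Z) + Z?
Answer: 144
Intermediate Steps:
r(M, Z) = M + 2*Z
r(-7, 5)*48 = (-7 + 2*5)*48 = (-7 + 10)*48 = 3*48 = 144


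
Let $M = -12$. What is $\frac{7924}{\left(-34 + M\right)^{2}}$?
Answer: $\frac{1981}{529} \approx 3.7448$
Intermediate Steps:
$\frac{7924}{\left(-34 + M\right)^{2}} = \frac{7924}{\left(-34 - 12\right)^{2}} = \frac{7924}{\left(-46\right)^{2}} = \frac{7924}{2116} = 7924 \cdot \frac{1}{2116} = \frac{1981}{529}$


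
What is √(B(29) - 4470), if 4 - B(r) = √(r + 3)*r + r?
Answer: √(-4495 - 116*√2) ≈ 68.257*I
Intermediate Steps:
B(r) = 4 - r - r*√(3 + r) (B(r) = 4 - (√(r + 3)*r + r) = 4 - (√(3 + r)*r + r) = 4 - (r*√(3 + r) + r) = 4 - (r + r*√(3 + r)) = 4 + (-r - r*√(3 + r)) = 4 - r - r*√(3 + r))
√(B(29) - 4470) = √((4 - 1*29 - 1*29*√(3 + 29)) - 4470) = √((4 - 29 - 1*29*√32) - 4470) = √((4 - 29 - 1*29*4*√2) - 4470) = √((4 - 29 - 116*√2) - 4470) = √((-25 - 116*√2) - 4470) = √(-4495 - 116*√2)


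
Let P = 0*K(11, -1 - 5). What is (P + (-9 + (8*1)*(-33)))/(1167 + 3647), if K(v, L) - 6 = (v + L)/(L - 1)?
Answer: -273/4814 ≈ -0.056710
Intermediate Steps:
K(v, L) = 6 + (L + v)/(-1 + L) (K(v, L) = 6 + (v + L)/(L - 1) = 6 + (L + v)/(-1 + L))
P = 0 (P = 0*((-6 + 11 + 7*(-1 - 5))/(-1 + (-1 - 5))) = 0*((-6 + 11 + 7*(-6))/(-1 - 6)) = 0*((-6 + 11 - 42)/(-7)) = 0*(-1/7*(-37)) = 0*(37/7) = 0)
(P + (-9 + (8*1)*(-33)))/(1167 + 3647) = (0 + (-9 + (8*1)*(-33)))/(1167 + 3647) = (0 + (-9 + 8*(-33)))/4814 = (0 + (-9 - 264))*(1/4814) = (0 - 273)*(1/4814) = -273*1/4814 = -273/4814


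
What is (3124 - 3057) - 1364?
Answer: -1297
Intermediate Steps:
(3124 - 3057) - 1364 = 67 - 1364 = -1297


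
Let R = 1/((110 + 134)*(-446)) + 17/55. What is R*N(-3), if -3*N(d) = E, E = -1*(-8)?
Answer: -616651/748165 ≈ -0.82422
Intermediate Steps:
R = 1849953/5985320 (R = -1/446/244 + 17*(1/55) = (1/244)*(-1/446) + 17/55 = -1/108824 + 17/55 = 1849953/5985320 ≈ 0.30908)
E = 8
N(d) = -8/3 (N(d) = -⅓*8 = -8/3)
R*N(-3) = (1849953/5985320)*(-8/3) = -616651/748165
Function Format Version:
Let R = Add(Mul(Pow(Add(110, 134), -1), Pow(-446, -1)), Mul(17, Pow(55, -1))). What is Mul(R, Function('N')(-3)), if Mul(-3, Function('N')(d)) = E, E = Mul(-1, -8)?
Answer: Rational(-616651, 748165) ≈ -0.82422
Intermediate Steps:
R = Rational(1849953, 5985320) (R = Add(Mul(Pow(244, -1), Rational(-1, 446)), Mul(17, Rational(1, 55))) = Add(Mul(Rational(1, 244), Rational(-1, 446)), Rational(17, 55)) = Add(Rational(-1, 108824), Rational(17, 55)) = Rational(1849953, 5985320) ≈ 0.30908)
E = 8
Function('N')(d) = Rational(-8, 3) (Function('N')(d) = Mul(Rational(-1, 3), 8) = Rational(-8, 3))
Mul(R, Function('N')(-3)) = Mul(Rational(1849953, 5985320), Rational(-8, 3)) = Rational(-616651, 748165)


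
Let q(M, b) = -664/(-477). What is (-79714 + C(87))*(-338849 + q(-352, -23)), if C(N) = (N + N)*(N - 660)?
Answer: 28999063519544/477 ≈ 6.0795e+10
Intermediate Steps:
C(N) = 2*N*(-660 + N) (C(N) = (2*N)*(-660 + N) = 2*N*(-660 + N))
q(M, b) = 664/477 (q(M, b) = -664*(-1/477) = 664/477)
(-79714 + C(87))*(-338849 + q(-352, -23)) = (-79714 + 2*87*(-660 + 87))*(-338849 + 664/477) = (-79714 + 2*87*(-573))*(-161630309/477) = (-79714 - 99702)*(-161630309/477) = -179416*(-161630309/477) = 28999063519544/477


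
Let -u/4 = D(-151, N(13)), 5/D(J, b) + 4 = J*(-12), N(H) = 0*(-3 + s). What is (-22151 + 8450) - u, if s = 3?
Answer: -6192847/452 ≈ -13701.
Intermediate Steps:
N(H) = 0 (N(H) = 0*(-3 + 3) = 0*0 = 0)
D(J, b) = 5/(-4 - 12*J) (D(J, b) = 5/(-4 + J*(-12)) = 5/(-4 - 12*J))
u = -5/452 (u = -(-20)/(4 + 12*(-151)) = -(-20)/(4 - 1812) = -(-20)/(-1808) = -(-20)*(-1)/1808 = -4*5/1808 = -5/452 ≈ -0.011062)
(-22151 + 8450) - u = (-22151 + 8450) - 1*(-5/452) = -13701 + 5/452 = -6192847/452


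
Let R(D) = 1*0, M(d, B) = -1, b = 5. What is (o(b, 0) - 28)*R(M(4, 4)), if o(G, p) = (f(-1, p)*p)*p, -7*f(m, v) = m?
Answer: 0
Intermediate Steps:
f(m, v) = -m/7
R(D) = 0
o(G, p) = p²/7 (o(G, p) = ((-⅐*(-1))*p)*p = (p/7)*p = p²/7)
(o(b, 0) - 28)*R(M(4, 4)) = ((⅐)*0² - 28)*0 = ((⅐)*0 - 28)*0 = (0 - 28)*0 = -28*0 = 0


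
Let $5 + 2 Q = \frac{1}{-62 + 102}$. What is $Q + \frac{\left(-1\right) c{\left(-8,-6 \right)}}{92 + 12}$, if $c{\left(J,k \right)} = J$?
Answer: $- \frac{2507}{1040} \approx -2.4106$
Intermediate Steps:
$Q = - \frac{199}{80}$ ($Q = - \frac{5}{2} + \frac{1}{2 \left(-62 + 102\right)} = - \frac{5}{2} + \frac{1}{2 \cdot 40} = - \frac{5}{2} + \frac{1}{2} \cdot \frac{1}{40} = - \frac{5}{2} + \frac{1}{80} = - \frac{199}{80} \approx -2.4875$)
$Q + \frac{\left(-1\right) c{\left(-8,-6 \right)}}{92 + 12} = - \frac{199}{80} + \frac{\left(-1\right) \left(-8\right)}{92 + 12} = - \frac{199}{80} + \frac{8}{104} = - \frac{199}{80} + 8 \cdot \frac{1}{104} = - \frac{199}{80} + \frac{1}{13} = - \frac{2507}{1040}$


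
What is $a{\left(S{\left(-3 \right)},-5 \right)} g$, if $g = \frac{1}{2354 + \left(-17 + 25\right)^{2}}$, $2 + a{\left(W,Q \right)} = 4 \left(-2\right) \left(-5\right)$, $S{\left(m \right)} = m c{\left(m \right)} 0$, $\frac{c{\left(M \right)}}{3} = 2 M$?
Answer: $\frac{19}{1209} \approx 0.015715$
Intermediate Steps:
$c{\left(M \right)} = 6 M$ ($c{\left(M \right)} = 3 \cdot 2 M = 6 M$)
$S{\left(m \right)} = 0$ ($S{\left(m \right)} = m 6 m 0 = 6 m^{2} \cdot 0 = 0$)
$a{\left(W,Q \right)} = 38$ ($a{\left(W,Q \right)} = -2 + 4 \left(-2\right) \left(-5\right) = -2 - -40 = -2 + 40 = 38$)
$g = \frac{1}{2418}$ ($g = \frac{1}{2354 + 8^{2}} = \frac{1}{2354 + 64} = \frac{1}{2418} \approx 0.00041356$)
$a{\left(S{\left(-3 \right)},-5 \right)} g = 38 \cdot \frac{1}{2418} = \frac{19}{1209}$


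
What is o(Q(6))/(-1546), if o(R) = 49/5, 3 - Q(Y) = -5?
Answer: -49/7730 ≈ -0.0063389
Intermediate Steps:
Q(Y) = 8 (Q(Y) = 3 - 1*(-5) = 3 + 5 = 8)
o(R) = 49/5 (o(R) = 49*(⅕) = 49/5)
o(Q(6))/(-1546) = (49/5)/(-1546) = -1/1546*49/5 = -49/7730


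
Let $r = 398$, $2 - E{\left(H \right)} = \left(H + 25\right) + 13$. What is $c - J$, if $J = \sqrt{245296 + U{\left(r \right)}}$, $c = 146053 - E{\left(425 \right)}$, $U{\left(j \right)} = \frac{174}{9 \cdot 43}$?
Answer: $146514 - \frac{\sqrt{4081978218}}{129} \approx 1.4602 \cdot 10^{5}$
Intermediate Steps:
$E{\left(H \right)} = -36 - H$ ($E{\left(H \right)} = 2 - \left(\left(H + 25\right) + 13\right) = 2 - \left(\left(25 + H\right) + 13\right) = 2 - \left(38 + H\right) = -36 - H$)
$U{\left(j \right)} = \frac{58}{129}$ ($U{\left(j \right)} = \frac{174}{387} = 174 \cdot \frac{1}{387} = \frac{58}{129}$)
$c = 146514$ ($c = 146053 - \left(-36 - 425\right) = 146053 - -461 = 146053 + 461 = 146514$)
$J = \frac{\sqrt{4081978218}}{129}$ ($J = \sqrt{245296 + \frac{58}{129}} = \sqrt{\frac{31643242}{129}} = \frac{\sqrt{4081978218}}{129} \approx 495.27$)
$c - J = 146514 - \frac{\sqrt{4081978218}}{129}$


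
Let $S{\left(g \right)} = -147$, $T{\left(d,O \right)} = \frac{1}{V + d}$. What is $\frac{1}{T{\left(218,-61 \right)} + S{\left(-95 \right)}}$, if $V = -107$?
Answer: $- \frac{111}{16316} \approx -0.0068031$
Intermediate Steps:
$T{\left(d,O \right)} = \frac{1}{-107 + d}$
$\frac{1}{T{\left(218,-61 \right)} + S{\left(-95 \right)}} = \frac{1}{\frac{1}{-107 + 218} - 147} = \frac{1}{\frac{1}{111} - 147} = \frac{1}{- \frac{16316}{111}} = - \frac{111}{16316}$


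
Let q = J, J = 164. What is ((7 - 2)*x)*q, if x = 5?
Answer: 4100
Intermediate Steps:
q = 164
((7 - 2)*x)*q = ((7 - 2)*5)*164 = (5*5)*164 = 25*164 = 4100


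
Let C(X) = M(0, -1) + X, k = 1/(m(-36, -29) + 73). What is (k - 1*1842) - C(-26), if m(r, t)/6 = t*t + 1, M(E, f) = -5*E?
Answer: -9306999/5125 ≈ -1816.0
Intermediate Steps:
m(r, t) = 6 + 6*t**2 (m(r, t) = 6*(t*t + 1) = 6*(t**2 + 1) = 6*(1 + t**2) = 6 + 6*t**2)
k = 1/5125 (k = 1/((6 + 6*(-29)**2) + 73) = 1/((6 + 6*841) + 73) = 1/((6 + 5046) + 73) = 1/(5052 + 73) = 1/5125 ≈ 0.00019512)
C(X) = X (C(X) = -5*0 + X = 0 + X = X)
(k - 1*1842) - C(-26) = (1/5125 - 1*1842) - 1*(-26) = (1/5125 - 1842) + 26 = -9440249/5125 + 26 = -9306999/5125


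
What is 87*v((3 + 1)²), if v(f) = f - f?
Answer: 0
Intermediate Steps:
v(f) = 0
87*v((3 + 1)²) = 87*0 = 0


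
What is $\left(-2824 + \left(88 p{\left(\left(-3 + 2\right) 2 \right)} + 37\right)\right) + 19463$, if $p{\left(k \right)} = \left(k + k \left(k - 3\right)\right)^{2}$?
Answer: $22308$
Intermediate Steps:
$p{\left(k \right)} = \left(k + k \left(-3 + k\right)\right)^{2}$
$\left(-2824 + \left(88 p{\left(\left(-3 + 2\right) 2 \right)} + 37\right)\right) + 19463 = \left(-2824 + \left(88 \left(\left(-3 + 2\right) 2\right)^{2} \left(-2 + \left(-3 + 2\right) 2\right)^{2} + 37\right)\right) + 19463 = \left(-2824 + \left(88 \left(\left(-1\right) 2\right)^{2} \left(-2 - 2\right)^{2} + 37\right)\right) + 19463 = \left(-2824 + \left(88 \left(-2\right)^{2} \left(-2 - 2\right)^{2} + 37\right)\right) + 19463 = \left(-2824 + \left(88 \cdot 4 \left(-4\right)^{2} + 37\right)\right) + 19463 = \left(-2824 + \left(88 \cdot 4 \cdot 16 + 37\right)\right) + 19463 = \left(-2824 + \left(88 \cdot 64 + 37\right)\right) + 19463 = \left(-2824 + \left(5632 + 37\right)\right) + 19463 = \left(-2824 + 5669\right) + 19463 = 2845 + 19463 = 22308$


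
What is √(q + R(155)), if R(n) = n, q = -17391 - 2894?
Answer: I*√20130 ≈ 141.88*I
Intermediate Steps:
q = -20285
√(q + R(155)) = √(-20285 + 155) = √(-20130) = I*√20130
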